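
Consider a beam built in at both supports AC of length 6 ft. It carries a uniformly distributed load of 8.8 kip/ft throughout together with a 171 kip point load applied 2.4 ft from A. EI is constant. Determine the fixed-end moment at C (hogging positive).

M_C = 124.9 kip·ft

Release both end moments; the primary structure is a simply-supported span AC with redundants M_A and M_C.
On the primary (simply-supported) span, the end slopes from the loading are:
  at A: UDL 8.8: wL³/(24EI) = 79.2/EI
  at C: UDL 8.8: wL³/(24EI) = 79.2/EI
  at A: point load 171 at a = 2.4: Pab(L + b)/(6LEI) = 394/EI
  at C: point load 171 at a = 2.4: Pab(L + a)/(6LEI) = 344.7/EI
  θ_A0 = 473.2/EI,  θ_C0 = 423.9/EI
Flexibility coefficients: a unit moment at one end gives L/(3EI) there and L/(6EI) at the far end, so f₁₁ = f₂₂ = 2/EI and f₁₂ = f₂₁ = 1/EI.
Compatibility — zero rotation at each built-in end:
  2 M_A + 1 M_C = 473.2
  1 M_A + 2 M_C = 423.9
Solving the pair gives M_A = 174.1 kip·ft and M_C = 124.9 kip·ft (hogging).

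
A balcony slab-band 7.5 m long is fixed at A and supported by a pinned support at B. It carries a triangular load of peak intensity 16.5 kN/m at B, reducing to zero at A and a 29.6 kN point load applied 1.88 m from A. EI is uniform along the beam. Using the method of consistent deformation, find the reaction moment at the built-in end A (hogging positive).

Choose R_B as the redundant. The primary structure is the cantilever fixed at A.
Free-end deflection of the primary structure under the applied loading (downward +):
  triangular load, peak 16.5 at the free end: 11w₀L⁴/(120EI) = 4786/EI
  point load 29.6 at a = 1.88: Pa²(3L − a)/(6EI) = 359.5/EI
  δ_0 = 5145/EI
Tip deflection under a unit load at B: L³/(3EI) = 140.6/EI.
The prop prevents deflection at B: R_B = δ_0/δ_{BB} = 5145/140.6 = 36.59 kN.
Moment equilibrium about A: M_A = Σ(load moments about A) − R_B·L = 365 − 36.59×7.5 = 90.61 kN·m.

M_A = 90.61 kN·m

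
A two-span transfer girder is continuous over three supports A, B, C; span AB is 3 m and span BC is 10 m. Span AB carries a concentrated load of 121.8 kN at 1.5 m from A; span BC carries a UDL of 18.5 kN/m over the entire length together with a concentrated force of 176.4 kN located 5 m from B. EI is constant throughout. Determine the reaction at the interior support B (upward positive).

Take M_B as the redundant. Released structure: two simple spans AB and BC with a hinge at B.
Rotations at B on the released spans (each span's end-slope, ×1/EI):
  span AB: point load 121.8 at a = 1.5: Pab(L + a)/(6LEI) = 68.51/EI
  span BC: UDL 18.5: wL³/(24EI) = 770.8/EI
  span BC: point load 176.4 at a = 5: Pab(L + b)/(6LEI) = 1102/EI
  relative rotation θ_0 = (68.51 + 1873)/EI = 1942/EI
A unit hogging moment at B produces rotation L₁/(3EI) + L₂/(3EI) = 4.333/EI.
Compatibility: M_B·(L₁+L₂)/(3EI) = θ_0, giving M_B = 448.1 kN·m (hogging).
Span AB, ΣM about A with M_B applied at B: R_B^{AB}·3 = 182.7 + 448.1, so R_B^{AB} = 210.3 kN and R_A = 121.8 − 210.3 = -88.47 kN.
Span BC, ΣM about C: R_B^{BC}·10 = 1807 + 448.1, so R_B^{BC} = 225.5 kN and R_C = 361.4 − 225.5 = 135.9 kN.
R_B = 210.3 + 225.5 = 435.8 kN.

R_B = 435.8 kN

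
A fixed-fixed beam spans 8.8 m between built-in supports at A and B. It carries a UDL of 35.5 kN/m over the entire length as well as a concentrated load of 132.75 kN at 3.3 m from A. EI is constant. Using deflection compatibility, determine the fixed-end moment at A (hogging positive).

Take the two fixed-end moments M_A, M_B as redundants; the released structure is the simple span AB.
On the primary (simply-supported) span, the end slopes from the loading are:
  at A: UDL 35.5: wL³/(24EI) = 1008/EI
  at B: UDL 35.5: wL³/(24EI) = 1008/EI
  at A: point load 132.75 at a = 3.3: Pab(L + b)/(6LEI) = 652.5/EI
  at B: point load 132.75 at a = 3.3: Pab(L + a)/(6LEI) = 552.2/EI
  θ_A0 = 1661/EI,  θ_B0 = 1560/EI
Flexibility coefficients: a unit moment at one end gives L/(3EI) there and L/(6EI) at the far end, so f₁₁ = f₂₂ = 2.933/EI and f₁₂ = f₂₁ = 1.467/EI.
Compatibility — zero rotation at each built-in end:
  2.933 M_A + 1.467 M_B = 1661
  1.467 M_A + 2.933 M_B = 1560
Solving the pair gives M_A = 400.2 kN·m and M_B = 331.8 kN·m (hogging).

M_A = 400.2 kN·m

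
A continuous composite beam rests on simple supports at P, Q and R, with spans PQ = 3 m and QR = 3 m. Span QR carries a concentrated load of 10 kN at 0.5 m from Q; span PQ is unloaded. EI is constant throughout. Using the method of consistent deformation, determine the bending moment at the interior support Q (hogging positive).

M_Q = 1.91 kN·m

Release continuity at Q by inserting a hinge; the redundant is the internal moment M_Q. The primary structure is two simply-supported spans PQ and QR.
Discontinuity in slope at Q on the released structure — sum the simple-span end rotations:
  span QR: point load 10 at a = 0.5: Pab(L + b)/(6LEI) = 3.819/EI
  relative rotation θ_0 = (0 + 3.819)/EI = 3.819/EI
A unit hogging moment at Q produces rotation L₁/(3EI) + L₂/(3EI) = 2/EI.
Slope continuity at Q: θ_0 = M_Q·2/EI, so M_Q = 3.819/2 = 1.91 kN·m (hogging).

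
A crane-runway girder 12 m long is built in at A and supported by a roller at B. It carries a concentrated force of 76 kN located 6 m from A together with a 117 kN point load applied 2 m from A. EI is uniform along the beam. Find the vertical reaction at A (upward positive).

R_A = 164.6 kN

Release the roller at B. Primary structure: cantilever fixed at A.
Free-end deflection of the primary structure under the applied loading (downward +):
  point load 76 at a = 6: Pa²(3L − a)/(6EI) = 13680/EI
  point load 117 at a = 2: Pa²(3L − a)/(6EI) = 2652/EI
  δ_0 = 16332/EI
Tip deflection under a unit load at B: L³/(3EI) = 576/EI.
Compatibility at B: δ_0 − R_B·δ_{BB} = 0, so R_B = 16332/576 = 28.35 kN.
Vertical equilibrium: R_A = ΣP − R_B = 193 − 28.35 = 164.6 kN.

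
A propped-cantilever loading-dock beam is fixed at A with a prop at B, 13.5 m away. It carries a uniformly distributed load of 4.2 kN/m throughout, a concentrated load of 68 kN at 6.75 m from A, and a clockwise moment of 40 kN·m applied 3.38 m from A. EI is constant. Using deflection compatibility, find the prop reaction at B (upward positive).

Release the roller at B. Primary structure: cantilever fixed at A.
Downward deflection at the released point B due to the loads:
  UDL 4.2: wL⁴/(8EI) = 17438/EI
  point load 68 at a = 6.75: Pa²(3L − a)/(6EI) = 17428/EI
  clockwise couple 40 at a = 3.38: M₀a(2L − a)/(2EI) = 1597/EI
  δ_0 = 36462/EI
Tip deflection under a unit load at B: L³/(3EI) = 820.1/EI.
Compatibility at B: δ_0 − R_B·δ_{BB} = 0, so R_B = 36462/820.1 = 44.46 kN.

R_B = 44.46 kN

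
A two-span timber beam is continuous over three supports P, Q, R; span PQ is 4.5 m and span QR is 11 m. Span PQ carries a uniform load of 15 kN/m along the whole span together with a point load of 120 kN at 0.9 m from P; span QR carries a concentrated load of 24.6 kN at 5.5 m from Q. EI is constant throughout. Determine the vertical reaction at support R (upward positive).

R_R = 6.656 kN

Release continuity at Q by inserting a hinge; the redundant is the internal moment M_Q. The primary structure is two simply-supported spans PQ and QR.
Rotations at Q on the released spans (each span's end-slope, ×1/EI):
  span PQ: UDL 15: wL³/(24EI) = 56.95/EI
  span PQ: point load 120 at a = 0.9: Pab(L + a)/(6LEI) = 77.76/EI
  span QR: point load 24.6 at a = 5.5: Pab(L + b)/(6LEI) = 186/EI
  relative rotation θ_0 = (134.7 + 186)/EI = 320.8/EI
A unit hogging moment at Q produces rotation L₁/(3EI) + L₂/(3EI) = 5.167/EI.
Slope continuity at Q: θ_0 = M_Q·5.167/EI, so M_Q = 320.8/5.167 = 62.08 kN·m (hogging).
Span QR, ΣM about R: R_Q^{QR}·11 = 135.3 + 62.08, so R_Q^{QR} = 17.94 kN and R_R = 24.6 − 17.94 = 6.656 kN.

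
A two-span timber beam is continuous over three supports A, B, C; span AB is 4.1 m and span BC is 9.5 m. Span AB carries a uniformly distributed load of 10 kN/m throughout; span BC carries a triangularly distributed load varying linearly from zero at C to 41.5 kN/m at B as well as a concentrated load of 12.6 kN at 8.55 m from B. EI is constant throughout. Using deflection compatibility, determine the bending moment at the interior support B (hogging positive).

M_B = 184.9 kN·m

Take M_B as the redundant. Released structure: two simple spans AB and BC with a hinge at B.
End slopes at the hinge B, treating each span as simply supported:
  span AB: UDL 10: wL³/(24EI) = 28.72/EI
  span BC: triangular load, peak 41.5: w₀L³/(45EI) = 790.7/EI
  span BC: point load 12.6 at a = 8.55: Pab(L + b)/(6LEI) = 18.76/EI
  relative rotation θ_0 = (28.72 + 809.5)/EI = 838.2/EI
A unit hogging moment at B produces rotation L₁/(3EI) + L₂/(3EI) = 4.533/EI.
Compatibility: M_B·(L₁+L₂)/(3EI) = θ_0, giving M_B = 184.9 kN·m (hogging).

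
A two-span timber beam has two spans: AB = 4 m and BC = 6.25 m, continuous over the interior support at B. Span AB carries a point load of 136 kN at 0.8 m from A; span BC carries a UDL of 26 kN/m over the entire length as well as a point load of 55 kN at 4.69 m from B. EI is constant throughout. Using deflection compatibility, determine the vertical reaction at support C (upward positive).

R_C = 103 kN

Take M_B as the redundant. Released structure: two simple spans AB and BC with a hinge at B.
End slopes at the hinge B, treating each span as simply supported:
  span AB: point load 136 at a = 0.8: Pab(L + a)/(6LEI) = 69.63/EI
  span BC: UDL 26: wL³/(24EI) = 264.5/EI
  span BC: point load 55 at a = 4.69: Pab(L + b)/(6LEI) = 83.81/EI
  relative rotation θ_0 = (69.63 + 348.3)/EI = 417.9/EI
A unit hogging moment at B produces rotation L₁/(3EI) + L₂/(3EI) = 3.417/EI.
Compatibility: M_B·(L₁+L₂)/(3EI) = θ_0, giving M_B = 122.3 kN·m (hogging).
Span BC, ΣM about C: R_B^{BC}·6.25 = 593.6 + 122.3, so R_B^{BC} = 114.5 kN and R_C = 217.5 − 114.5 = 103 kN.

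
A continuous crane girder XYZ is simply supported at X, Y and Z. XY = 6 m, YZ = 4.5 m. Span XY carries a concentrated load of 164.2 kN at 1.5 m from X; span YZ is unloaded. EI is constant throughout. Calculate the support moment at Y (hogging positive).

M_Y = 65.97 kN·m

Insert a hinge at Y; M_Y is the redundant, and each span becomes simply supported.
Rotations at Y on the released spans (each span's end-slope, ×1/EI):
  span XY: point load 164.2 at a = 1.5: Pab(L + a)/(6LEI) = 230.9/EI
  relative rotation θ_0 = (230.9 + 0)/EI = 230.9/EI
A unit hogging moment at Y produces rotation L₁/(3EI) + L₂/(3EI) = 3.5/EI.
Slope continuity at Y: θ_0 = M_Y·3.5/EI, so M_Y = 230.9/3.5 = 65.97 kN·m (hogging).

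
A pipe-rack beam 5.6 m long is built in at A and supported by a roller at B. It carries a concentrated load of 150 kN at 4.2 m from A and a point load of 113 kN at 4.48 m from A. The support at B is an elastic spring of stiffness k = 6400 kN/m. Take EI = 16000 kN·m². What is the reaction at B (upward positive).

R_B = 167.3 kN

Take the reaction at B as the redundant and release it; the primary structure is a cantilever fixed at A.
Primary-structure tip deflection at B by superposition:
  point load 150 at a = 4.2: Pa²(3L − a)/(6EI) = 5557/EI
  point load 113 at a = 4.48: Pa²(3L − a)/(6EI) = 4657/EI
  δ_0 = 10213/EI
Flexibility coefficient — unit upward force at B: δ_{BB} = L³/(3EI) = 58.54/EI.
With EI = 16000 kN·m²: δ_0 = 0.63834 m and δ_{BB} = 0.003659 m/kN.
Compatibility — the spring shortens by R_B/k under the reaction it provides: δ_0 − R_B·δ_{BB} = R_B/k. With 1/k = 0.000156 m/kN, R_B = δ_0 / (δ_{BB} + 1/k) = 0.63834 / (0.003659 + 0.000156) = 167.3 kN.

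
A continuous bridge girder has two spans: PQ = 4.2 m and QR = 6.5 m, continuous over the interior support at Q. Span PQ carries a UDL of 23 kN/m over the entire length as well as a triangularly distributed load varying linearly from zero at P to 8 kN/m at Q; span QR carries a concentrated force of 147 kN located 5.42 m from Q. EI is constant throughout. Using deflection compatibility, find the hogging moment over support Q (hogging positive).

M_Q = 70.49 kN·m

Release continuity at Q by inserting a hinge; the redundant is the internal moment M_Q. The primary structure is two simply-supported spans PQ and QR.
End slopes at the hinge Q, treating each span as simply supported:
  span PQ: UDL 23: wL³/(24EI) = 71/EI
  span PQ: triangular load, peak 8: w₀L³/(45EI) = 13.17/EI
  span QR: point load 147 at a = 5.42: Pab(L + b)/(6LEI) = 167.2/EI
  relative rotation θ_0 = (84.17 + 167.2)/EI = 251.4/EI
A unit hogging moment at Q produces rotation L₁/(3EI) + L₂/(3EI) = 3.567/EI.
Slope continuity at Q: θ_0 = M_Q·3.567/EI, so M_Q = 251.4/3.567 = 70.49 kN·m (hogging).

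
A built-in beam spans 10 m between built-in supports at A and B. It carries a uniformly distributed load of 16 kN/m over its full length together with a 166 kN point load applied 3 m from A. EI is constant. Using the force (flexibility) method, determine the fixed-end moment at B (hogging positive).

Release both end moments; the primary structure is a simply-supported span AB with redundants M_A and M_B.
End rotations of the released simple span under the applied load (×1/EI):
  at A: UDL 16: wL³/(24EI) = 666.7/EI
  at B: UDL 16: wL³/(24EI) = 666.7/EI
  at A: point load 166 at a = 3: Pab(L + b)/(6LEI) = 987.7/EI
  at B: point load 166 at a = 3: Pab(L + a)/(6LEI) = 755.3/EI
  θ_A0 = 1654/EI,  θ_B0 = 1422/EI
Flexibility coefficients: a unit moment at one end gives L/(3EI) there and L/(6EI) at the far end, so f₁₁ = f₂₂ = 3.333/EI and f₁₂ = f₂₁ = 1.667/EI.
Compatibility — zero rotation at each built-in end:
  3.333 M_A + 1.667 M_B = 1654
  1.667 M_A + 3.333 M_B = 1422
Solving the pair gives M_A = 377.4 kN·m and M_B = 237.9 kN·m (hogging).

M_B = 237.9 kN·m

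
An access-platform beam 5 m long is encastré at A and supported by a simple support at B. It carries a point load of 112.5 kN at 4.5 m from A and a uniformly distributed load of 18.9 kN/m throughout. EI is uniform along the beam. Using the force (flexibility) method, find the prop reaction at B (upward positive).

Remove the prop at B; the released (primary) structure is a cantilever built in at A.
Deflection at B on the released cantilever, summing each load's contribution:
  point load 112.5 at a = 4.5: Pa²(3L − a)/(6EI) = 3987/EI
  UDL 18.9: wL⁴/(8EI) = 1477/EI
  δ_0 = 5463/EI
Tip deflection under a unit load at B: L³/(3EI) = 41.67/EI.
The prop prevents deflection at B: R_B = δ_0/δ_{BB} = 5463/41.67 = 131.1 kN.

R_B = 131.1 kN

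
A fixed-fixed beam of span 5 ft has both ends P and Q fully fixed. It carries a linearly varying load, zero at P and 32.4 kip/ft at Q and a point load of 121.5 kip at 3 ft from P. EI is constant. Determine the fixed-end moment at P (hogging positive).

Take the two fixed-end moments M_P, M_Q as redundants; the released structure is the simple span PQ.
Simple-span end rotations at P and Q under the given loads:
  at P: triangular load, peak 32.4: 7w₀L³/(360EI) = 78.75/EI
  at Q: triangular load, peak 32.4: w₀L³/(45EI) = 90/EI
  at P: point load 121.5 at a = 3: Pab(L + b)/(6LEI) = 170.1/EI
  at Q: point load 121.5 at a = 3: Pab(L + a)/(6LEI) = 194.4/EI
  θ_P0 = 248.8/EI,  θ_Q0 = 284.4/EI
Flexibility coefficients: a unit moment at one end gives L/(3EI) there and L/(6EI) at the far end, so f₁₁ = f₂₂ = 1.667/EI and f₁₂ = f₂₁ = 0.8333/EI.
Compatibility — zero rotation at each built-in end:
  1.667 M_P + 0.8333 M_Q = 248.8
  0.8333 M_P + 1.667 M_Q = 284.4
Solving the pair gives M_P = 85.32 kip·ft and M_Q = 128 kip·ft (hogging).

M_P = 85.32 kip·ft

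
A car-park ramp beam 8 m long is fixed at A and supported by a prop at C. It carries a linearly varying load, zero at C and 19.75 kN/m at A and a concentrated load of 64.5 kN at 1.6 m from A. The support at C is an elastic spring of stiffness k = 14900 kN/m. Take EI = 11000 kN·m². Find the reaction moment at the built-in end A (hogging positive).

Take the reaction at C as the redundant and release it; the primary structure is a cantilever fixed at A.
Free-end deflection of the primary structure under the applied loading (downward +):
  triangular load, peak 19.75 at the fixed end: w₀L⁴/(30EI) = 2697/EI
  point load 64.5 at a = 1.6: Pa²(3L − a)/(6EI) = 616.4/EI
  δ_0 = 3313/EI
Flexibility coefficient — unit upward force at C: δ_{CC} = L³/(3EI) = 170.7/EI.
With EI = 11000 kN·m²: δ_0 = 0.30118 m and δ_{CC} = 0.015515 m/kN.
Compatibility — the spring shortens by R_C/k under the reaction it provides: δ_0 − R_C·δ_{CC} = R_C/k. With 1/k = 0.000067 m/kN, R_C = δ_0 / (δ_{CC} + 1/k) = 0.30118 / (0.015515 + 0.000067) = 19.33 kN.
Moment equilibrium about A: M_A = Σ(load moments about A) − R_C·L = 313.9 − 19.33×8 = 159.2 kN·m.

M_A = 159.2 kN·m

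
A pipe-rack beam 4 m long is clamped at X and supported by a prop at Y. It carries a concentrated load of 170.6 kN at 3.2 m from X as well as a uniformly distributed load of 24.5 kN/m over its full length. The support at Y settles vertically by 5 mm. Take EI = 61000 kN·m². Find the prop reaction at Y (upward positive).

Choose R_Y as the redundant. The primary structure is the cantilever fixed at X.
Free-end deflection of the primary structure under the applied loading (downward +):
  point load 170.6 at a = 3.2: Pa²(3L − a)/(6EI) = 2562/EI
  UDL 24.5: wL⁴/(8EI) = 784/EI
  δ_0 = 3346/EI
Tip deflection under a unit load at Y: L³/(3EI) = 21.33/EI.
With EI = 61000 kN·m²: δ_0 = 0.054855 m and δ_{YY} = 0.00035 m/kN.
Compatibility — the beam at Y must follow the support down by 0.005 m: δ_0 − R_Y·δ_{YY} = 0.005, so R_Y = (0.054855 − 0.005)/0.00035 = 142.6 kN.

R_Y = 142.6 kN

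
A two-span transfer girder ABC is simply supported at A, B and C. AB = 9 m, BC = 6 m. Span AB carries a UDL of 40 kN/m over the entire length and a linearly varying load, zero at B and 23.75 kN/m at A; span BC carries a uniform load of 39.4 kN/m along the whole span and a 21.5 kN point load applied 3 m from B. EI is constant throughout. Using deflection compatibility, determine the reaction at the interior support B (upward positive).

Take M_B as the redundant. Released structure: two simple spans AB and BC with a hinge at B.
End slopes at the hinge B, treating each span as simply supported:
  span AB: UDL 40: wL³/(24EI) = 1215/EI
  span AB: triangular load, peak 23.75: 7w₀L³/(360EI) = 336.7/EI
  span BC: UDL 39.4: wL³/(24EI) = 354.6/EI
  span BC: point load 21.5 at a = 3: Pab(L + b)/(6LEI) = 48.38/EI
  relative rotation θ_0 = (1552 + 403)/EI = 1955/EI
A unit hogging moment at B produces rotation L₁/(3EI) + L₂/(3EI) = 5/EI.
Compatibility: M_B·(L₁+L₂)/(3EI) = θ_0, giving M_B = 390.9 kN·m (hogging).
Span AB, ΣM about A with M_B applied at B: R_B^{AB}·9 = 1941 + 390.9, so R_B^{AB} = 259.1 kN and R_A = 466.9 − 259.1 = 207.8 kN.
Span BC, ΣM about C: R_B^{BC}·6 = 773.7 + 390.9, so R_B^{BC} = 194.1 kN and R_C = 257.9 − 194.1 = 63.8 kN.
R_B = 259.1 + 194.1 = 453.2 kN.

R_B = 453.2 kN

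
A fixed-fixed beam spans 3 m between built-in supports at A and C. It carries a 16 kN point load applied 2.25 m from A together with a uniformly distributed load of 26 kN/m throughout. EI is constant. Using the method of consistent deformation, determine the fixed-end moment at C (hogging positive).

M_C = 26.25 kN·m

Release both end moments; the primary structure is a simply-supported span AC with redundants M_A and M_C.
On the primary (simply-supported) span, the end slopes from the loading are:
  at A: point load 16 at a = 2.25: Pab(L + b)/(6LEI) = 5.625/EI
  at C: point load 16 at a = 2.25: Pab(L + a)/(6LEI) = 7.875/EI
  at A: UDL 26: wL³/(24EI) = 29.25/EI
  at C: UDL 26: wL³/(24EI) = 29.25/EI
  θ_A0 = 34.88/EI,  θ_C0 = 37.12/EI
Flexibility coefficients: a unit moment at one end gives L/(3EI) there and L/(6EI) at the far end, so f₁₁ = f₂₂ = 1/EI and f₁₂ = f₂₁ = 0.5/EI.
Compatibility — zero rotation at each built-in end:
  1 M_A + 0.5 M_C = 34.88
  0.5 M_A + 1 M_C = 37.12
Solving the pair gives M_A = 21.75 kN·m and M_C = 26.25 kN·m (hogging).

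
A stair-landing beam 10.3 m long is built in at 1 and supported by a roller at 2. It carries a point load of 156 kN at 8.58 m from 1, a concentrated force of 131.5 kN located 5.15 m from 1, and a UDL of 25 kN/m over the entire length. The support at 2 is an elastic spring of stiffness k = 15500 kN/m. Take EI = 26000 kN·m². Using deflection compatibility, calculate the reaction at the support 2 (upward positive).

R_2 = 253.8 kN

Remove the prop at 2; the released (primary) structure is a cantilever built in at 1.
Primary-structure tip deflection at 2 by superposition:
  point load 156 at a = 8.58: Pa²(3L − a)/(6EI) = 42721/EI
  point load 131.5 at a = 5.15: Pa²(3L − a)/(6EI) = 14968/EI
  UDL 25: wL⁴/(8EI) = 35172/EI
  δ_0 = 92861/EI
Flexibility coefficient — unit upward force at 2: δ_{22} = L³/(3EI) = 364.2/EI.
With EI = 26000 kN·m²: δ_0 = 3.5716 m and δ_{22} = 0.014009 m/kN.
Compatibility — the spring shortens by R_2/k under the reaction it provides: δ_0 − R_2·δ_{22} = R_2/k. With 1/k = 0.000065 m/kN, R_2 = δ_0 / (δ_{22} + 1/k) = 3.5716 / (0.014009 + 0.000065) = 253.8 kN.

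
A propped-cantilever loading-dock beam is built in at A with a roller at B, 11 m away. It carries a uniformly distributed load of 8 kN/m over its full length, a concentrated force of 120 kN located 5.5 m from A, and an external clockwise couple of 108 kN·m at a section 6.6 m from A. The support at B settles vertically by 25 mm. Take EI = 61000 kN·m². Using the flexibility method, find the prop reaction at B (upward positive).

Take the reaction at B as the redundant and release it; the primary structure is a cantilever fixed at A.
Downward deflection at the released point B due to the loads:
  UDL 8: wL⁴/(8EI) = 14641/EI
  point load 120 at a = 5.5: Pa²(3L − a)/(6EI) = 16638/EI
  clockwise couple 108 at a = 6.6: M₀a(2L − a)/(2EI) = 5489/EI
  δ_0 = 36767/EI
Flexibility coefficient — unit upward force at B: δ_{BB} = L³/(3EI) = 443.7/EI.
With EI = 61000 kN·m²: δ_0 = 0.60274 m and δ_{BB} = 0.007273 m/kN.
Compatibility — the beam at B must follow the support down by 0.025 m: δ_0 − R_B·δ_{BB} = 0.025, so R_B = (0.60274 − 0.025)/0.007273 = 79.43 kN.

R_B = 79.43 kN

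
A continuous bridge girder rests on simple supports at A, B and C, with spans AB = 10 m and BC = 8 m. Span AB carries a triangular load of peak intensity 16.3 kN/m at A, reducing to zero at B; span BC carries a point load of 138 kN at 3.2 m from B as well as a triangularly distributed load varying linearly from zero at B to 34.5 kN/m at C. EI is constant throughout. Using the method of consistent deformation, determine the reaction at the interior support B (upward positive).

R_B = 201.9 kN

Insert a hinge at B; M_B is the redundant, and each span becomes simply supported.
End slopes at the hinge B, treating each span as simply supported:
  span AB: triangular load, peak 16.3: 7w₀L³/(360EI) = 316.9/EI
  span BC: point load 138 at a = 3.2: Pab(L + b)/(6LEI) = 565.2/EI
  span BC: triangular load, peak 34.5: 7w₀L³/(360EI) = 343.5/EI
  relative rotation θ_0 = (316.9 + 908.7)/EI = 1226/EI
A unit hogging moment at B produces rotation L₁/(3EI) + L₂/(3EI) = 6/EI.
Compatibility: M_B·(L₁+L₂)/(3EI) = θ_0, giving M_B = 204.3 kN·m (hogging).
Span AB, ΣM about A with M_B applied at B: R_B^{AB}·10 = 271.7 + 204.3, so R_B^{AB} = 47.59 kN and R_A = 81.5 − 47.59 = 33.91 kN.
Span BC, ΣM about C: R_B^{BC}·8 = 1030 + 204.3, so R_B^{BC} = 154.3 kN and R_C = 276 − 154.3 = 121.7 kN.
R_B = 47.59 + 154.3 = 201.9 kN.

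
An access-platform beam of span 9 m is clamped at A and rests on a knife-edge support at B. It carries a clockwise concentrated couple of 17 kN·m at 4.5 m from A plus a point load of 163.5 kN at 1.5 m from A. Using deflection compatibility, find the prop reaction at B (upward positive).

Release the roller at B. Primary structure: cantilever fixed at A.
Downward deflection at the released point B due to the loads:
  clockwise couple 17 at a = 4.5: M₀a(2L − a)/(2EI) = 516.4/EI
  point load 163.5 at a = 1.5: Pa²(3L − a)/(6EI) = 1563/EI
  δ_0 = 2080/EI
Flexibility coefficient — unit upward force at B: δ_{BB} = L³/(3EI) = 243/EI.
The prop prevents deflection at B: R_B = δ_0/δ_{BB} = 2080/243 = 8.559 kN.

R_B = 8.559 kN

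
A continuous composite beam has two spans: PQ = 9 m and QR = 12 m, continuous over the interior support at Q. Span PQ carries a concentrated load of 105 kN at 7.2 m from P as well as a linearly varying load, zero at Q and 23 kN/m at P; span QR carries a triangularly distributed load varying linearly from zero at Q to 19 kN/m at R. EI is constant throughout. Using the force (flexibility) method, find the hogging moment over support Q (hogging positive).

M_Q = 196.1 kN·m

Release continuity at Q by inserting a hinge; the redundant is the internal moment M_Q. The primary structure is two simply-supported spans PQ and QR.
Rotations at Q on the released spans (each span's end-slope, ×1/EI):
  span PQ: point load 105 at a = 7.2: Pab(L + a)/(6LEI) = 408.2/EI
  span PQ: triangular load, peak 23: 7w₀L³/(360EI) = 326/EI
  span QR: triangular load, peak 19: 7w₀L³/(360EI) = 638.4/EI
  relative rotation θ_0 = (734.3 + 638.4)/EI = 1373/EI
A unit hogging moment at Q produces rotation L₁/(3EI) + L₂/(3EI) = 7/EI.
Slope continuity at Q: θ_0 = M_Q·7/EI, so M_Q = 1373/7 = 196.1 kN·m (hogging).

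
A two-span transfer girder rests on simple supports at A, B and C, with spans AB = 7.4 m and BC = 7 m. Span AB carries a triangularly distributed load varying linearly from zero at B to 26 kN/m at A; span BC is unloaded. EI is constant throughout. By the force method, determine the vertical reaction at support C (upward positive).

R_C = -6.097 kN

Insert a hinge at B; M_B is the redundant, and each span becomes simply supported.
Rotations at B on the released spans (each span's end-slope, ×1/EI):
  span AB: triangular load, peak 26: 7w₀L³/(360EI) = 204.9/EI
  relative rotation θ_0 = (204.9 + 0)/EI = 204.9/EI
A unit hogging moment at B produces rotation L₁/(3EI) + L₂/(3EI) = 4.8/EI.
Compatibility: M_B·(L₁+L₂)/(3EI) = θ_0, giving M_B = 42.68 kN·m (hogging).
Span BC, ΣM about C: R_B^{BC}·7 = 0 + 42.68, so R_B^{BC} = 6.097 kN and R_C = 0 − 6.097 = -6.097 kN.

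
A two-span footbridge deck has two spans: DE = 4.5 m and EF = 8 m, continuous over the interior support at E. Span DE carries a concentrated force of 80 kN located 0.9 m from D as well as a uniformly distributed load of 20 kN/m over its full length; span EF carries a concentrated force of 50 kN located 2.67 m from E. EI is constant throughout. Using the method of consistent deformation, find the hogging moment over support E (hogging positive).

M_E = 78.09 kN·m

Take M_E as the redundant. Released structure: two simple spans DE and EF with a hinge at E.
Rotations at E on the released spans (each span's end-slope, ×1/EI):
  span DE: point load 80 at a = 0.9: Pab(L + a)/(6LEI) = 51.84/EI
  span DE: UDL 20: wL³/(24EI) = 75.94/EI
  span EF: point load 50 at a = 2.67: Pab(L + b)/(6LEI) = 197.6/EI
  relative rotation θ_0 = (127.8 + 197.6)/EI = 325.4/EI
A unit hogging moment at E produces rotation L₁/(3EI) + L₂/(3EI) = 4.167/EI.
Compatibility: M_E·(L₁+L₂)/(3EI) = θ_0, giving M_E = 78.09 kN·m (hogging).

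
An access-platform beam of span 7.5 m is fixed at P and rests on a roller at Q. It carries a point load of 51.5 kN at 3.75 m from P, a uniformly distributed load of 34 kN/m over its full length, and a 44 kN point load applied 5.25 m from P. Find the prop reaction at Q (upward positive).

R_Q = 136.5 kN

Release the roller at Q. Primary structure: cantilever fixed at P.
Primary-structure tip deflection at Q by superposition:
  point load 51.5 at a = 3.75: Pa²(3L − a)/(6EI) = 2263/EI
  UDL 34: wL⁴/(8EI) = 13447/EI
  point load 44 at a = 5.25: Pa²(3L − a)/(6EI) = 3487/EI
  δ_0 = 19197/EI
Flexibility coefficient — unit upward force at Q: δ_{QQ} = L³/(3EI) = 140.6/EI.
The prop prevents deflection at Q: R_Q = δ_0/δ_{QQ} = 19197/140.6 = 136.5 kN.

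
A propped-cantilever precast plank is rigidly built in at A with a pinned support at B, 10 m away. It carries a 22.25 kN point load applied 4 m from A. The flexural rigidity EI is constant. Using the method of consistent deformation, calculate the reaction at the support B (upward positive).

Choose R_B as the redundant. The primary structure is the cantilever fixed at A.
Free-end deflection of the primary structure under the applied loading (downward +):
  point load 22.25 at a = 4: Pa²(3L − a)/(6EI) = 1543/EI
Tip deflection under a unit load at B: L³/(3EI) = 333.3/EI.
Compatibility at B: δ_0 − R_B·δ_{BB} = 0, so R_B = 1543/333.3 = 4.628 kN.

R_B = 4.628 kN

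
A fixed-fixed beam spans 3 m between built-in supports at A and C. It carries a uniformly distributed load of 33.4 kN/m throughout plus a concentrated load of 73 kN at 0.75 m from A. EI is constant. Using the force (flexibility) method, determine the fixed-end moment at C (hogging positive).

Release both end moments; the primary structure is a simply-supported span AC with redundants M_A and M_C.
Simple-span end rotations at A and C under the given loads:
  at A: UDL 33.4: wL³/(24EI) = 37.58/EI
  at C: UDL 33.4: wL³/(24EI) = 37.58/EI
  at A: point load 73 at a = 0.75: Pab(L + b)/(6LEI) = 35.93/EI
  at C: point load 73 at a = 0.75: Pab(L + a)/(6LEI) = 25.66/EI
  θ_A0 = 73.5/EI,  θ_C0 = 63.24/EI
Flexibility coefficients: a unit moment at one end gives L/(3EI) there and L/(6EI) at the far end, so f₁₁ = f₂₂ = 1/EI and f₁₂ = f₂₁ = 0.5/EI.
Compatibility — zero rotation at each built-in end:
  1 M_A + 0.5 M_C = 73.5
  0.5 M_A + 1 M_C = 63.24
Solving the pair gives M_A = 55.85 kN·m and M_C = 35.32 kN·m (hogging).

M_C = 35.32 kN·m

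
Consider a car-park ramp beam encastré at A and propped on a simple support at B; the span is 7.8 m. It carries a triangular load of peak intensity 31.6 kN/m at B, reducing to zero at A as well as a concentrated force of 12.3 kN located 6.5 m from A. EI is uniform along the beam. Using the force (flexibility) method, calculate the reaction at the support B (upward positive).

R_B = 77.04 kN

Release the roller at B. Primary structure: cantilever fixed at A.
Downward deflection at the released point B due to the loads:
  triangular load, peak 31.6 at the free end: 11w₀L⁴/(120EI) = 10722/EI
  point load 12.3 at a = 6.5: Pa²(3L − a)/(6EI) = 1464/EI
  δ_0 = 12186/EI
Flexibility coefficient — unit upward force at B: δ_{BB} = L³/(3EI) = 158.2/EI.
The prop prevents deflection at B: R_B = δ_0/δ_{BB} = 12186/158.2 = 77.04 kN.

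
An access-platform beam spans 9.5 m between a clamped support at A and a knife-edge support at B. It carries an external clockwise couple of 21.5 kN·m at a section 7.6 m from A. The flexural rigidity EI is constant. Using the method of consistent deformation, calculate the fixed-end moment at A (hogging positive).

Take the reaction at B as the redundant and release it; the primary structure is a cantilever fixed at A.
Primary-structure tip deflection at B by superposition:
  clockwise couple 21.5 at a = 7.6: M₀a(2L − a)/(2EI) = 931.4/EI
Flexibility coefficient — unit upward force at B: δ_{BB} = L³/(3EI) = 285.8/EI.
The prop prevents deflection at B: R_B = δ_0/δ_{BB} = 931.4/285.8 = 3.259 kN.
Moment equilibrium about A: M_A = Σ(load moments about A) − R_B·L = 21.5 − 3.259×9.5 = -9.46 kN·m.

M_A = -9.46 kN·m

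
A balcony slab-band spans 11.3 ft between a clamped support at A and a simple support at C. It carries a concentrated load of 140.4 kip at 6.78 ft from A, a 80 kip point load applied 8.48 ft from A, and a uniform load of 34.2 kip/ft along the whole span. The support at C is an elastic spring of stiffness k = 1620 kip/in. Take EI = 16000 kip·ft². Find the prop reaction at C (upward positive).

Take the reaction at C as the redundant and release it; the primary structure is a cantilever fixed at A.
Free-end deflection of the primary structure under the applied loading (downward +):
  point load 140.4 at a = 6.78: Pa²(3L − a)/(6EI) = 29172/EI
  point load 80 at a = 8.48: Pa²(3L − a)/(6EI) = 24373/EI
  UDL 34.2: wL⁴/(8EI) = 69703/EI
  δ_0 = 123247/EI
Tip deflection under a unit load at C: L³/(3EI) = 481/EI.
With EI = 16000 kip·ft²: δ_0 = 7.703 ft and δ_{CC} = 0.03006 ft/kip.
Compatibility — the spring shortens by R_C/k under the reaction it provides: δ_0 − R_C·δ_{CC} = R_C/k. With 1/k = 1/(1620×12) ft/kip = 0.000051 ft/kip, R_C = δ_0 / (δ_{CC} + 1/k) = 7.703 / (0.03006 + 0.000051) = 255.8 kip.

R_C = 255.8 kip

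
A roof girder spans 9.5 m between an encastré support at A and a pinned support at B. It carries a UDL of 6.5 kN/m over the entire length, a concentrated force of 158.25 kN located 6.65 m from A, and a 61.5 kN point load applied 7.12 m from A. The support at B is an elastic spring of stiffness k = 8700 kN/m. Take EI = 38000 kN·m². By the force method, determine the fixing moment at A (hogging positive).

M_A = 368.8 kN·m

Remove the prop at B; the released (primary) structure is a cantilever built in at A.
Free-end deflection of the primary structure under the applied loading (downward +):
  UDL 6.5: wL⁴/(8EI) = 6618/EI
  point load 158.25 at a = 6.65: Pa²(3L − a)/(6EI) = 25485/EI
  point load 61.5 at a = 7.12: Pa²(3L − a)/(6EI) = 11109/EI
  δ_0 = 43212/EI
Flexibility coefficient — unit upward force at B: δ_{BB} = L³/(3EI) = 285.8/EI.
With EI = 38000 kN·m²: δ_0 = 1.1372 m and δ_{BB} = 0.007521 m/kN.
Compatibility — the spring shortens by R_B/k under the reaction it provides: δ_0 − R_B·δ_{BB} = R_B/k. With 1/k = 0.000115 m/kN, R_B = δ_0 / (δ_{BB} + 1/k) = 1.1372 / (0.007521 + 0.000115) = 148.9 kN.
Moment equilibrium about A: M_A = Σ(load moments about A) − R_B·L = 1784 − 148.9×9.5 = 368.8 kN·m.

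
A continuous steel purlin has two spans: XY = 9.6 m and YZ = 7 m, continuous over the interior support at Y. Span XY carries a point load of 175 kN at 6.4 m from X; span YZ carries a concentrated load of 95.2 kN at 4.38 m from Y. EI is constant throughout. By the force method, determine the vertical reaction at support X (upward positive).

R_X = 34.88 kN

Insert a hinge at Y; M_Y is the redundant, and each span becomes simply supported.
End slopes at the hinge Y, treating each span as simply supported:
  span XY: point load 175 at a = 6.4: Pab(L + a)/(6LEI) = 995.6/EI
  span YZ: point load 95.2 at a = 4.38: Pab(L + b)/(6LEI) = 250.2/EI
  relative rotation θ_0 = (995.6 + 250.2)/EI = 1246/EI
A unit hogging moment at Y produces rotation L₁/(3EI) + L₂/(3EI) = 5.533/EI.
Compatibility: M_Y·(L₁+L₂)/(3EI) = θ_0, giving M_Y = 225.1 kN·m (hogging).
Span XY, ΣM about X with M_Y applied at Y: R_Y^{XY}·9.6 = 1120 + 225.1, so R_Y^{XY} = 140.1 kN and R_X = 175 − 140.1 = 34.88 kN.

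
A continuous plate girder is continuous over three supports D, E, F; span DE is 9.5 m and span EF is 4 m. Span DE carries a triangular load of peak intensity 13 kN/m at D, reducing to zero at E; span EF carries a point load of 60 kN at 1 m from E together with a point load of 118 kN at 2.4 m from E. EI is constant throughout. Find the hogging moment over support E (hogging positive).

Take M_E as the redundant. Released structure: two simple spans DE and EF with a hinge at E.
Rotations at E on the released spans (each span's end-slope, ×1/EI):
  span DE: triangular load, peak 13: 7w₀L³/(360EI) = 216.7/EI
  span EF: point load 60 at a = 1: Pab(L + b)/(6LEI) = 52.5/EI
  span EF: point load 118 at a = 2.4: Pab(L + b)/(6LEI) = 105.7/EI
  relative rotation θ_0 = (216.7 + 158.2)/EI = 375/EI
A unit hogging moment at E produces rotation L₁/(3EI) + L₂/(3EI) = 4.5/EI.
Compatibility: M_E·(L₁+L₂)/(3EI) = θ_0, giving M_E = 83.32 kN·m (hogging).

M_E = 83.32 kN·m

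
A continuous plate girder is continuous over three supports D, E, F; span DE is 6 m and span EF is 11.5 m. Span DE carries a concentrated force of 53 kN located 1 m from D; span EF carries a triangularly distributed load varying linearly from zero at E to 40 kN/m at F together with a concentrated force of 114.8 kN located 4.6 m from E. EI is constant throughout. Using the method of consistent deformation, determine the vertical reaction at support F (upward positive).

R_F = 166.4 kN

Take M_E as the redundant. Released structure: two simple spans DE and EF with a hinge at E.
End slopes at the hinge E, treating each span as simply supported:
  span DE: point load 53 at a = 1: Pab(L + a)/(6LEI) = 51.53/EI
  span EF: triangular load, peak 40: 7w₀L³/(360EI) = 1183/EI
  span EF: point load 114.8 at a = 4.6: Pab(L + b)/(6LEI) = 971.7/EI
  relative rotation θ_0 = (51.53 + 2155)/EI = 2206/EI
A unit hogging moment at E produces rotation L₁/(3EI) + L₂/(3EI) = 5.833/EI.
Compatibility: M_E·(L₁+L₂)/(3EI) = θ_0, giving M_E = 378.2 kN·m (hogging).
Span EF, ΣM about F: R_E^{EF}·11.5 = 1674 + 378.2, so R_E^{EF} = 178.4 kN and R_F = 344.8 − 178.4 = 166.4 kN.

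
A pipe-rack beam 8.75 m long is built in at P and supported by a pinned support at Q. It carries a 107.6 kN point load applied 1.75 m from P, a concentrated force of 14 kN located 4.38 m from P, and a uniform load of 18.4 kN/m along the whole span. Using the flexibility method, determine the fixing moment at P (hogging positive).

M_P = 334.6 kN·m

Choose R_Q as the redundant. The primary structure is the cantilever fixed at P.
Downward deflection at the released point Q due to the loads:
  point load 107.6 at a = 1.75: Pa²(3L − a)/(6EI) = 1346/EI
  point load 14 at a = 4.38: Pa²(3L − a)/(6EI) = 979/EI
  UDL 18.4: wL⁴/(8EI) = 13482/EI
  δ_0 = 15807/EI
Flexibility coefficient — unit upward force at Q: δ_{QQ} = L³/(3EI) = 223.3/EI.
Compatibility at Q: δ_0 − R_Q·δ_{QQ} = 0, so R_Q = 15807/223.3 = 70.78 kN.
Moment equilibrium about P: M_P = Σ(load moments about P) − R_Q·L = 954 − 70.78×8.75 = 334.6 kN·m.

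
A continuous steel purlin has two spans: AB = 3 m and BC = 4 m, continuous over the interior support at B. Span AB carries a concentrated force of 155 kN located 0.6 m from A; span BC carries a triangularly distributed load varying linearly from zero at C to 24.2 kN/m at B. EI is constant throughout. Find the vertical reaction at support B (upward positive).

Take M_B as the redundant. Released structure: two simple spans AB and BC with a hinge at B.
Discontinuity in slope at B on the released structure — sum the simple-span end rotations:
  span AB: point load 155 at a = 0.6: Pab(L + a)/(6LEI) = 44.64/EI
  span BC: triangular load, peak 24.2: w₀L³/(45EI) = 34.42/EI
  relative rotation θ_0 = (44.64 + 34.42)/EI = 79.06/EI
A unit hogging moment at B produces rotation L₁/(3EI) + L₂/(3EI) = 2.333/EI.
Slope continuity at B: θ_0 = M_B·2.333/EI, so M_B = 79.06/2.333 = 33.88 kN·m (hogging).
Span AB, ΣM about A with M_B applied at B: R_B^{AB}·3 = 93 + 33.88, so R_B^{AB} = 42.29 kN and R_A = 155 − 42.29 = 112.7 kN.
Span BC, ΣM about C: R_B^{BC}·4 = 129.1 + 33.88, so R_B^{BC} = 40.74 kN and R_C = 48.4 − 40.74 = 7.663 kN.
R_B = 42.29 + 40.74 = 83.03 kN.

R_B = 83.03 kN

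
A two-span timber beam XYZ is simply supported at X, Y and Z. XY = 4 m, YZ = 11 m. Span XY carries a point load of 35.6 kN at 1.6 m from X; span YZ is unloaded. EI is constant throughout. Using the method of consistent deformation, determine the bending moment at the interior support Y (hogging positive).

Take M_Y as the redundant. Released structure: two simple spans XY and YZ with a hinge at Y.
End slopes at the hinge Y, treating each span as simply supported:
  span XY: point load 35.6 at a = 1.6: Pab(L + a)/(6LEI) = 31.9/EI
  relative rotation θ_0 = (31.9 + 0)/EI = 31.9/EI
A unit hogging moment at Y produces rotation L₁/(3EI) + L₂/(3EI) = 5/EI.
Slope continuity at Y: θ_0 = M_Y·5/EI, so M_Y = 31.9/5 = 6.38 kN·m (hogging).

M_Y = 6.38 kN·m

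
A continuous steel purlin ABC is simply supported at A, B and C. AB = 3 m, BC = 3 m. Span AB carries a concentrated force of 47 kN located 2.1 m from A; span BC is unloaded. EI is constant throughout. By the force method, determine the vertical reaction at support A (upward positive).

Take M_B as the redundant. Released structure: two simple spans AB and BC with a hinge at B.
End slopes at the hinge B, treating each span as simply supported:
  span AB: point load 47 at a = 2.1: Pab(L + a)/(6LEI) = 25.17/EI
  relative rotation θ_0 = (25.17 + 0)/EI = 25.17/EI
A unit hogging moment at B produces rotation L₁/(3EI) + L₂/(3EI) = 2/EI.
Slope continuity at B: θ_0 = M_B·2/EI, so M_B = 25.17/2 = 12.58 kN·m (hogging).
Span AB, ΣM about A with M_B applied at B: R_B^{AB}·3 = 98.7 + 12.58, so R_B^{AB} = 37.09 kN and R_A = 47 − 37.09 = 9.905 kN.

R_A = 9.905 kN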